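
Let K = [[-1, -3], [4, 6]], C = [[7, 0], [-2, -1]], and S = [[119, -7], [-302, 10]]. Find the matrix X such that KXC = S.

X = K⁻¹SC⁻¹ (apply K⁻¹ on the left and C⁻¹ on the right).
det K = 6; the adjugate gives K⁻¹ = [[1, 1/2], [-2/3, -1/6]].
det C = -7, so C⁻¹ = [[1/7, 0], [-2/7, -1]].
K⁻¹S = [[-32, -2], [-29, 3]].
X = (K⁻¹S)C⁻¹ = [[-4, 2], [-5, -3]].

X = [[-4, 2], [-5, -3]]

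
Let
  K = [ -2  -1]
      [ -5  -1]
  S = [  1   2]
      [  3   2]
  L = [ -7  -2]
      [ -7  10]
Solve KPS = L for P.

Left-multiply by K⁻¹ and right-multiply by S⁻¹: P = K⁻¹LS⁻¹.
det K = -3; the adjugate gives K⁻¹ = [[1/3, -1/3], [-5/3, 2/3]].
det S = -4, so S⁻¹ = [[-1/2, 1/2], [3/4, -1/4]].
K⁻¹L = [[0, -4], [7, 10]].
P = (K⁻¹L)S⁻¹ = [[-3, 1], [4, 1]].

P = [[-3, 1], [4, 1]]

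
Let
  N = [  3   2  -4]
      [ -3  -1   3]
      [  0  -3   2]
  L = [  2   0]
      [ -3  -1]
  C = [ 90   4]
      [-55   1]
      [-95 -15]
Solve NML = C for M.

M = N⁻¹CL⁻¹ (apply N⁻¹ on the left and L⁻¹ on the right).
N has determinant -3; N⁻¹ = [[-7/3, -8/3, -2/3], [-2, -2, -1], [-3, -3, -1]].
det L = -2; the adjugate gives L⁻¹ = [[1/2, 0], [-3/2, -1]].
N⁻¹C = [[0, -2], [25, 5], [-10, 0]].
M = (N⁻¹C)L⁻¹ = [[3, 2], [5, -5], [-5, 0]].

M = [[3, 2], [5, -5], [-5, 0]]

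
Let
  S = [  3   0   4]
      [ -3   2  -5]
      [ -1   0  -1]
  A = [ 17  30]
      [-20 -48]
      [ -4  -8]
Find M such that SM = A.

Left-multiplying both sides by S⁻¹ gives M = S⁻¹A.
det S = 2, so S⁻¹ = [[-1, 0, -4], [1, 1/2, 3/2], [1, 0, 3]].
M = S⁻¹A = [[-1, 0, -4], [1, 1/2, 3/2], [1, 0, 3]] · [[17, 30], [-20, -48], [-4, -8]] = [[-1, 2], [1, -6], [5, 6]].

M = [[-1, 2], [1, -6], [5, 6]]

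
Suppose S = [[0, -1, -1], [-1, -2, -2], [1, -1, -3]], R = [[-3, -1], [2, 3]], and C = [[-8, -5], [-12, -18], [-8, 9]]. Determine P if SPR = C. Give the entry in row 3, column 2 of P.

Left-multiply by S⁻¹ and right-multiply by R⁻¹: P = S⁻¹CR⁻¹.
S has determinant 2; S⁻¹ = [[2, -1, 0], [-5/2, 1/2, 1/2], [3/2, -1/2, -1/2]].
R has determinant -7; R⁻¹ = [[-3/7, -1/7], [2/7, 3/7]].
S⁻¹C = [[-4, 8], [10, 8], [-2, -3]].
P = (S⁻¹C)R⁻¹ = [[4, 4], [-2, 2], [0, -1]].

-1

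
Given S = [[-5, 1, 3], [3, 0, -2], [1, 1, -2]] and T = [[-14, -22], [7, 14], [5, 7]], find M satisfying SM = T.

Left-multiplying both sides by S⁻¹ gives M = S⁻¹T.
det S = 3; the adjugate gives S⁻¹ = [[2/3, 5/3, -2/3], [4/3, 7/3, -1/3], [1, 2, -1]].
M = S⁻¹T = [[2/3, 5/3, -2/3], [4/3, 7/3, -1/3], [1, 2, -1]] · [[-14, -22], [7, 14], [5, 7]] = [[-1, 4], [-4, 1], [-5, -1]].

M = [[-1, 4], [-4, 1], [-5, -1]]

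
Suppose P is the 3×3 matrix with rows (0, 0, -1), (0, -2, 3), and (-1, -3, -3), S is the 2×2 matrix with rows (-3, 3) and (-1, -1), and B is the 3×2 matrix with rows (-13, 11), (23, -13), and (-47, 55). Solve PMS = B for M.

Left-multiply by P⁻¹ and right-multiply by S⁻¹: M = P⁻¹BS⁻¹.
P has determinant 2; P⁻¹ = [[15/2, 3/2, -1], [-3/2, -1/2, 0], [-1, 0, 0]].
det S = 6; the adjugate gives S⁻¹ = [[-1/6, -1/2], [1/6, -1/2]].
P⁻¹B = [[-16, 8], [8, -10], [13, -11]].
M = (P⁻¹B)S⁻¹ = [[4, 4], [-3, 1], [-4, -1]].

M = [[4, 4], [-3, 1], [-4, -1]]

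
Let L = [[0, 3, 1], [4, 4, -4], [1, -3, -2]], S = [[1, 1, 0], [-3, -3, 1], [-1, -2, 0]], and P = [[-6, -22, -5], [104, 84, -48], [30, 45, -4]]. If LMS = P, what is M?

M = [[2, -5, 5], [-3, -3, 4], [4, 4, 4]]

Left-multiply by L⁻¹ and right-multiply by S⁻¹: M = L⁻¹PS⁻¹.
det L = -4; the adjugate gives L⁻¹ = [[5, -3/4, 4], [-1, 1/4, -1], [4, -3/4, 3]].
det S = 1; the adjugate gives S⁻¹ = [[2, 0, 1], [-1, 0, -1], [3, 1, 0]].
L⁻¹P = [[12, 7, -5], [2, -2, -3], [-12, -16, 4]].
M = (L⁻¹P)S⁻¹ = [[2, -5, 5], [-3, -3, 4], [4, 4, 4]].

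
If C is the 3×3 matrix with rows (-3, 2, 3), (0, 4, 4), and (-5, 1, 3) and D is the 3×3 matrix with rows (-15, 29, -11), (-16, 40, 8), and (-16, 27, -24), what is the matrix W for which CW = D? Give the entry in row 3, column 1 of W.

C is on the left of W, so left-multiply by C⁻¹: W = C⁻¹D.
det C = -4; the adjugate gives C⁻¹ = [[-2, 3/4, 1], [5, -3/2, -3], [-5, 7/4, 3]].
W = C⁻¹D = [[-2, 3/4, 1], [5, -3/2, -3], [-5, 7/4, 3]] · [[-15, 29, -11], [-16, 40, 8], [-16, 27, -24]] = [[2, -1, 4], [-3, 4, 5], [-1, 6, -3]].

-1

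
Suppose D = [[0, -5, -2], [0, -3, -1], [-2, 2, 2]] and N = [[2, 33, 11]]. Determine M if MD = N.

M = [[-4, -5, -1]]

D is on the right of M, so right-multiply by D⁻¹: M = ND⁻¹.
D has determinant 2; D⁻¹ = [[-2, 3, -1/2], [1, -2, 0], [-3, 5, 0]].
M = ND⁻¹ = [[2, 33, 11]] · [[-2, 3, -1/2], [1, -2, 0], [-3, 5, 0]] = [[-4, -5, -1]].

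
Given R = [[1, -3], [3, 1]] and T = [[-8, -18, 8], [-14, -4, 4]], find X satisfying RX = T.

R is on the left of X, so left-multiply by R⁻¹: X = R⁻¹T.
det R = 10, so R⁻¹ = [[1/10, 3/10], [-3/10, 1/10]].
X = R⁻¹T = [[1/10, 3/10], [-3/10, 1/10]] · [[-8, -18, 8], [-14, -4, 4]] = [[-5, -3, 2], [1, 5, -2]].

X = [[-5, -3, 2], [1, 5, -2]]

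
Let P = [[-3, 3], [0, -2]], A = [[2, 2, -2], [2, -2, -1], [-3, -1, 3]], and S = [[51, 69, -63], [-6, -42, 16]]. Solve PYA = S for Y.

Y = [[0, -1, 4], [5, -5, -1]]

Isolating Y: multiply by P⁻¹ from the left and A⁻¹ from the right, so Y = P⁻¹SA⁻¹.
det P = 6; the adjugate gives P⁻¹ = [[-1/3, -1/2], [0, -1/2]].
det A = -4, so A⁻¹ = [[7/4, 1, 3/2], [3/4, 0, 1/2], [2, 1, 2]].
P⁻¹S = [[-14, -2, 13], [3, 21, -8]].
Y = (P⁻¹S)A⁻¹ = [[0, -1, 4], [5, -5, -1]].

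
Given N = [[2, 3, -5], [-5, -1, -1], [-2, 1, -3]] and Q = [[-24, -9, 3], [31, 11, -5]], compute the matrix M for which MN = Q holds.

Right-multiplying both sides by N⁻¹ gives M = QN⁻¹.
N has determinant 4; N⁻¹ = [[1, 1, -2], [-13/4, -4, 27/4], [-7/4, -2, 13/4]].
M = QN⁻¹ = [[-24, -9, 3], [31, 11, -5]] · [[1, 1, -2], [-13/4, -4, 27/4], [-7/4, -2, 13/4]] = [[0, 6, -3], [4, -3, -4]].

M = [[0, 6, -3], [4, -3, -4]]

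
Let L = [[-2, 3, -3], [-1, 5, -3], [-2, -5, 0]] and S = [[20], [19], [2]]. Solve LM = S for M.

M = [[-1], [0], [-6]]

L is on the left of M, so left-multiply by L⁻¹: M = L⁻¹S.
L has determinant 3; L⁻¹ = [[-5, 5, 2], [2, -2, -1], [5, -16/3, -7/3]].
M = L⁻¹S = [[-5, 5, 2], [2, -2, -1], [5, -16/3, -7/3]] · [[20], [19], [2]] = [[-1], [0], [-6]].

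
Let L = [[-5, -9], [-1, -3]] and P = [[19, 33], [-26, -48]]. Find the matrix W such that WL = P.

W = [[-4, 1], [5, 1]]

Since L sits to the right of W, W = PL⁻¹.
det L = 6; the adjugate gives L⁻¹ = [[-1/2, 3/2], [1/6, -5/6]].
W = PL⁻¹ = [[19, 33], [-26, -48]] · [[-1/2, 3/2], [1/6, -5/6]] = [[-4, 1], [5, 1]].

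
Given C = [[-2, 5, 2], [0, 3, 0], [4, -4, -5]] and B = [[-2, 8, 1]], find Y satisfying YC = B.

Y = [[3, -1, 1]]

Right-multiplying both sides by C⁻¹ gives Y = BC⁻¹.
det C = 6; the adjugate gives C⁻¹ = [[-5/2, 17/6, -1], [0, 1/3, 0], [-2, 2, -1]].
Y = BC⁻¹ = [[-2, 8, 1]] · [[-5/2, 17/6, -1], [0, 1/3, 0], [-2, 2, -1]] = [[3, -1, 1]].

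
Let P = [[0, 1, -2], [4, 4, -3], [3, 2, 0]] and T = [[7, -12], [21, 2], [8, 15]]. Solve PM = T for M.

Since P multiplies M on the left, M = P⁻¹T.
det P = -1, so P⁻¹ = [[-6, 4, -5], [9, -6, 8], [4, -3, 4]].
M = P⁻¹T = [[-6, 4, -5], [9, -6, 8], [4, -3, 4]] · [[7, -12], [21, 2], [8, 15]] = [[2, 5], [1, 0], [-3, 6]].

M = [[2, 5], [1, 0], [-3, 6]]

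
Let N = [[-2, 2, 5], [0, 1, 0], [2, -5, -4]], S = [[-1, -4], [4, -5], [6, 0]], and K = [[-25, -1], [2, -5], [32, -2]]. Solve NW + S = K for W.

NW = K − S = [[-24, 3], [-2, 0], [26, -2]].
N is on the left of W, so left-multiply by N⁻¹: W = N⁻¹(K − S).
det N = -2; the adjugate gives N⁻¹ = [[2, 17/2, 5/2], [0, 1, 0], [1, 3, 1]].
W = N⁻¹(K − S) = [[0, 1], [-2, 0], [-4, 1]].

W = [[0, 1], [-2, 0], [-4, 1]]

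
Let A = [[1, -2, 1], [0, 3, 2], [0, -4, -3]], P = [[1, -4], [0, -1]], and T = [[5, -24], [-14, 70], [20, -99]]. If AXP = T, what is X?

X = A⁻¹TP⁻¹ (apply A⁻¹ on the left and P⁻¹ on the right).
A has determinant -1; A⁻¹ = [[1, 10, 7], [0, 3, 2], [0, -4, -3]].
det P = -1; the adjugate gives P⁻¹ = [[1, -4], [0, -1]].
A⁻¹T = [[5, -17], [-2, 12], [-4, 17]].
X = (A⁻¹T)P⁻¹ = [[5, -3], [-2, -4], [-4, -1]].

X = [[5, -3], [-2, -4], [-4, -1]]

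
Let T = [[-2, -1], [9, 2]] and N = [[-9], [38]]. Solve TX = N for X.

T is on the left of X, so left-multiply by T⁻¹: X = T⁻¹N.
det T = 5, so T⁻¹ = [[2/5, 1/5], [-9/5, -2/5]].
X = T⁻¹N = [[2/5, 1/5], [-9/5, -2/5]] · [[-9], [38]] = [[4], [1]].

X = [[4], [1]]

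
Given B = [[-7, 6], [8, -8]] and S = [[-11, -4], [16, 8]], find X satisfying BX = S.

Left-multiplying both sides by B⁻¹ gives X = B⁻¹S.
B has determinant 8; B⁻¹ = [[-1, -3/4], [-1, -7/8]].
X = B⁻¹S = [[-1, -3/4], [-1, -7/8]] · [[-11, -4], [16, 8]] = [[-1, -2], [-3, -3]].

X = [[-1, -2], [-3, -3]]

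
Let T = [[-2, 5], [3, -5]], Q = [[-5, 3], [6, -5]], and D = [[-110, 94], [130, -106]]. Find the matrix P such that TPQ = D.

P = [[-4, 0], [-2, -4]]

P = T⁻¹DQ⁻¹ (apply T⁻¹ on the left and Q⁻¹ on the right).
T has determinant -5; T⁻¹ = [[1, 1], [3/5, 2/5]].
Q has determinant 7; Q⁻¹ = [[-5/7, -3/7], [-6/7, -5/7]].
T⁻¹D = [[20, -12], [-14, 14]].
P = (T⁻¹D)Q⁻¹ = [[-4, 0], [-2, -4]].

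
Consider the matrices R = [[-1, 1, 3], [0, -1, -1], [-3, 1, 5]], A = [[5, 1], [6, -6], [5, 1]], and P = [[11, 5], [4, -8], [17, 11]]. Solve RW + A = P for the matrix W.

RW = P − A = [[6, 4], [-2, -2], [12, 10]].
Left-multiplying both sides by R⁻¹ gives W = R⁻¹(P − A).
det R = -2, so R⁻¹ = [[2, 1, -1], [-3/2, -2, 1/2], [3/2, 1, -1/2]].
W = R⁻¹(P − A) = [[-2, -4], [1, 3], [1, -1]].

W = [[-2, -4], [1, 3], [1, -1]]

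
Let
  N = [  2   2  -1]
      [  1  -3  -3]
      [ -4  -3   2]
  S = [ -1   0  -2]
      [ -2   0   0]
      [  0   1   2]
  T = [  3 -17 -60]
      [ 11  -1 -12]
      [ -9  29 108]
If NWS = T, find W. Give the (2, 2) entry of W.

1

Isolating W: multiply by N⁻¹ from the left and S⁻¹ from the right, so W = N⁻¹TS⁻¹.
N has determinant 5; N⁻¹ = [[-3, -1/5, -9/5], [2, 0, 1], [-3, -2/5, -8/5]].
S has determinant 4; S⁻¹ = [[0, -1/2, 0], [1, -1/2, 1], [-1/2, 1/4, 0]].
N⁻¹T = [[5, -1, -12], [-3, -5, -12], [1, 5, 12]].
W = (N⁻¹T)S⁻¹ = [[5, -5, -1], [1, 1, -5], [-1, 0, 5]].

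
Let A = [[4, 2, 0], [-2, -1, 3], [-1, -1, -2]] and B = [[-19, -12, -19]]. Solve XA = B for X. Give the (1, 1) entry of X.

-5

Right-multiplying both sides by A⁻¹ gives X = BA⁻¹.
A has determinant 6; A⁻¹ = [[5/6, 2/3, 1], [-7/6, -4/3, -2], [1/6, 1/3, 0]].
X = BA⁻¹ = [[-19, -12, -19]] · [[5/6, 2/3, 1], [-7/6, -4/3, -2], [1/6, 1/3, 0]] = [[-5, -3, 5]].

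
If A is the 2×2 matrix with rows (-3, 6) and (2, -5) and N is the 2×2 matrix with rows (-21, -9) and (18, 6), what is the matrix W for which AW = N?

W = [[-1, 3], [-4, 0]]

Left-multiplying both sides by A⁻¹ gives W = A⁻¹N.
det A = 3, so A⁻¹ = [[-5/3, -2], [-2/3, -1]].
W = A⁻¹N = [[-5/3, -2], [-2/3, -1]] · [[-21, -9], [18, 6]] = [[-1, 3], [-4, 0]].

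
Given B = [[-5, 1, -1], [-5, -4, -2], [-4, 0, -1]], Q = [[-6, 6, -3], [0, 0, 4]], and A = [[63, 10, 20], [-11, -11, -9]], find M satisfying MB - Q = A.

MB = A + Q = [[57, 16, 17], [-11, -11, -5]].
B is on the right of M, so right-multiply by B⁻¹: M = (A + Q)B⁻¹.
B has determinant -1; B⁻¹ = [[-4, -1, 6], [-3, -1, 5], [16, 4, -25]].
M = (A + Q)B⁻¹ = [[-4, -5, -3], [-3, 2, 4]].

M = [[-4, -5, -3], [-3, 2, 4]]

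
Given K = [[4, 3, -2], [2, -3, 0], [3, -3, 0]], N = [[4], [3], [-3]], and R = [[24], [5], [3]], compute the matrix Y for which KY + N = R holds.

Y = [[4], [2], [1]]

KY = R − N = [[20], [2], [6]].
Since K multiplies Y on the left, Y = K⁻¹(R − N).
K has determinant -6; K⁻¹ = [[0, -1, 1], [0, -1, 2/3], [-1/2, -7/2, 3]].
Y = K⁻¹(R − N) = [[4], [2], [1]].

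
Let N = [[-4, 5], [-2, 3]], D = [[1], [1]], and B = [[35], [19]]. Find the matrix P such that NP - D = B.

NP = B + D = [[36], [20]].
Since N multiplies P on the left, P = N⁻¹(B + D).
N has determinant -2; N⁻¹ = [[-3/2, 5/2], [-1, 2]].
P = N⁻¹(B + D) = [[-4], [4]].

P = [[-4], [4]]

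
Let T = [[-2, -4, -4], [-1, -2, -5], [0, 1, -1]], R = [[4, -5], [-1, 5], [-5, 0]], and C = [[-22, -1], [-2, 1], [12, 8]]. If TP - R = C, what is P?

P = [[3, -1], [5, 5], [-2, -3]]

TP = C + R = [[-18, -6], [-3, 6], [7, 8]].
Since T multiplies P on the left, P = T⁻¹(C + R).
T has determinant -6; T⁻¹ = [[-7/6, 4/3, -2], [1/6, -1/3, 1], [1/6, -1/3, 0]].
P = T⁻¹(C + R) = [[3, -1], [5, 5], [-2, -3]].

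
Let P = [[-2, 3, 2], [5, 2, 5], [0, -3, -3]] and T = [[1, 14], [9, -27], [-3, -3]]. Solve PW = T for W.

P is on the left of W, so left-multiply by P⁻¹: W = P⁻¹T.
det P = -3, so P⁻¹ = [[-3, -1, -11/3], [-5, -2, -20/3], [5, 2, 19/3]].
W = P⁻¹T = [[-3, -1, -11/3], [-5, -2, -20/3], [5, 2, 19/3]] · [[1, 14], [9, -27], [-3, -3]] = [[-1, -4], [-3, 4], [4, -3]].

W = [[-1, -4], [-3, 4], [4, -3]]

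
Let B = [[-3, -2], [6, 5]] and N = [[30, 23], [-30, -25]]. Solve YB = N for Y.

B is on the right of Y, so right-multiply by B⁻¹: Y = NB⁻¹.
det B = -3, so B⁻¹ = [[-5/3, -2/3], [2, 1]].
Y = NB⁻¹ = [[30, 23], [-30, -25]] · [[-5/3, -2/3], [2, 1]] = [[-4, 3], [0, -5]].

Y = [[-4, 3], [0, -5]]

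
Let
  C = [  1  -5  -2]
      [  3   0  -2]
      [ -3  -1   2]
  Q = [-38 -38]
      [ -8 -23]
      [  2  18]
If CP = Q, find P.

P = [[0, -5], [6, 5], [4, 4]]

Left-multiplying both sides by C⁻¹ gives P = C⁻¹Q.
C has determinant 4; C⁻¹ = [[-1/2, 3, 5/2], [0, -1, -1], [-3/4, 4, 15/4]].
P = C⁻¹Q = [[-1/2, 3, 5/2], [0, -1, -1], [-3/4, 4, 15/4]] · [[-38, -38], [-8, -23], [2, 18]] = [[0, -5], [6, 5], [4, 4]].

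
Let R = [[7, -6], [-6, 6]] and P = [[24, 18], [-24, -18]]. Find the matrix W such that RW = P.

W = [[0, 0], [-4, -3]]

R is on the left of W, so left-multiply by R⁻¹: W = R⁻¹P.
det R = 6, so R⁻¹ = [[1, 1], [1, 7/6]].
W = R⁻¹P = [[1, 1], [1, 7/6]] · [[24, 18], [-24, -18]] = [[0, 0], [-4, -3]].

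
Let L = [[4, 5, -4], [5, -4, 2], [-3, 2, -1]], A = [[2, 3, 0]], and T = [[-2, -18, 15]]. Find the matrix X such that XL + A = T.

XL = T − A = [[-4, -21, 15]].
Since L sits to the right of X, X = (T − A)L⁻¹.
L has determinant 3; L⁻¹ = [[0, -1, -2], [-1/3, -16/3, -28/3], [-2/3, -23/3, -41/3]].
X = (T − A)L⁻¹ = [[-3, 1, -1]].

X = [[-3, 1, -1]]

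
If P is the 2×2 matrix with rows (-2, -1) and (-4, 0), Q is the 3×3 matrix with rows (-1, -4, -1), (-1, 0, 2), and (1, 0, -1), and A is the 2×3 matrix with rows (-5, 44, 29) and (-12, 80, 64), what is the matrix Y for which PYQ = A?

Y = [[5, -3, 5], [1, 4, 4]]

Left-multiply by P⁻¹ and right-multiply by Q⁻¹: Y = P⁻¹AQ⁻¹.
det P = -4; the adjugate gives P⁻¹ = [[0, -1/4], [-1, 1/2]].
det Q = -4; the adjugate gives Q⁻¹ = [[0, 1, 2], [-1/4, -1/2, -3/4], [0, 1, 1]].
P⁻¹A = [[3, -20, -16], [-1, -4, 3]].
Y = (P⁻¹A)Q⁻¹ = [[5, -3, 5], [1, 4, 4]].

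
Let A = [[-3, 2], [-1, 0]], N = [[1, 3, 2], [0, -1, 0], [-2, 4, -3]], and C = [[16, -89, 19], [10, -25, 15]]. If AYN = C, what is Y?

Isolating Y: multiply by A⁻¹ from the left and N⁻¹ from the right, so Y = A⁻¹CN⁻¹.
det A = 2; the adjugate gives A⁻¹ = [[0, -1], [1/2, -3/2]].
det N = -1, so N⁻¹ = [[-3, -17, -2], [0, -1, 0], [2, 10, 1]].
A⁻¹C = [[-10, 25, -15], [-7, -7, -13]].
Y = (A⁻¹C)N⁻¹ = [[0, -5, 5], [-5, -4, 1]].

Y = [[0, -5, 5], [-5, -4, 1]]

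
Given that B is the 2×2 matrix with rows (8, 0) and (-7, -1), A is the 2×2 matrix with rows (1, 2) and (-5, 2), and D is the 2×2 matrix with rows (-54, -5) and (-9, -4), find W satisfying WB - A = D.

W = [[-4, 3], [0, 2]]

WB = D + A = [[-53, -3], [-14, -2]].
Since B sits to the right of W, W = (D + A)B⁻¹.
det B = -8; the adjugate gives B⁻¹ = [[1/8, 0], [-7/8, -1]].
W = (D + A)B⁻¹ = [[-4, 3], [0, 2]].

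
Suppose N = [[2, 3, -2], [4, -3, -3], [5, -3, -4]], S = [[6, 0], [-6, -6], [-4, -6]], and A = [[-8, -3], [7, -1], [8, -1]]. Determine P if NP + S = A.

NP = A − S = [[-14, -3], [13, 5], [12, 5]].
Since N multiplies P on the left, P = N⁻¹(A − S).
det N = 3; the adjugate gives N⁻¹ = [[1, 6, -5], [1/3, 2/3, -2/3], [1, 7, -6]].
P = N⁻¹(A − S) = [[4, 2], [-4, -1], [5, 2]].

P = [[4, 2], [-4, -1], [5, 2]]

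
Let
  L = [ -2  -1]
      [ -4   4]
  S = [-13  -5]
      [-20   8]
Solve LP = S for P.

Left-multiplying both sides by L⁻¹ gives P = L⁻¹S.
det L = -12; the adjugate gives L⁻¹ = [[-1/3, -1/12], [-1/3, 1/6]].
P = L⁻¹S = [[-1/3, -1/12], [-1/3, 1/6]] · [[-13, -5], [-20, 8]] = [[6, 1], [1, 3]].

P = [[6, 1], [1, 3]]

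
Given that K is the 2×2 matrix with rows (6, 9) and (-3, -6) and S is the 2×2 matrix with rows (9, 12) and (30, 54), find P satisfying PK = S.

P = [[2, 1], [2, -6]]

Right-multiplying both sides by K⁻¹ gives P = SK⁻¹.
det K = -9; the adjugate gives K⁻¹ = [[2/3, 1], [-1/3, -2/3]].
P = SK⁻¹ = [[9, 12], [30, 54]] · [[2/3, 1], [-1/3, -2/3]] = [[2, 1], [2, -6]].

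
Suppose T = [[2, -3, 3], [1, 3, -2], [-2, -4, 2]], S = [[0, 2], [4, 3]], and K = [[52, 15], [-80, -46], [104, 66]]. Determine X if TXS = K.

X = [[0, -4], [-1, -2], [-5, 5]]

Left-multiply by T⁻¹ and right-multiply by S⁻¹: X = T⁻¹KS⁻¹.
det T = -4; the adjugate gives T⁻¹ = [[1/2, 3/2, 3/4], [-1/2, -5/2, -7/4], [-1/2, -7/2, -9/4]].
det S = -8, so S⁻¹ = [[-3/8, 1/4], [1/2, 0]].
T⁻¹K = [[-16, -12], [-8, -8], [20, 5]].
X = (T⁻¹K)S⁻¹ = [[0, -4], [-1, -2], [-5, 5]].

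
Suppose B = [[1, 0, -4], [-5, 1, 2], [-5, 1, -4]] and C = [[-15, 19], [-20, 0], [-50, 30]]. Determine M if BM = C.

Left-multiplying both sides by B⁻¹ gives M = B⁻¹C.
B has determinant -6; B⁻¹ = [[1, 2/3, -2/3], [5, 4, -3], [0, 1/6, -1/6]].
M = B⁻¹C = [[1, 2/3, -2/3], [5, 4, -3], [0, 1/6, -1/6]] · [[-15, 19], [-20, 0], [-50, 30]] = [[5, -1], [-5, 5], [5, -5]].

M = [[5, -1], [-5, 5], [5, -5]]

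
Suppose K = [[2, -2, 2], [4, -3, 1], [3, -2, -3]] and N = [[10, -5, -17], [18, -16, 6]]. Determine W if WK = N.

K is on the right of W, so right-multiply by K⁻¹: W = NK⁻¹.
det K = -6, so K⁻¹ = [[-11/6, 5/3, -2/3], [-5/2, 2, -1], [-1/6, 1/3, -1/3]].
W = NK⁻¹ = [[10, -5, -17], [18, -16, 6]] · [[-11/6, 5/3, -2/3], [-5/2, 2, -1], [-1/6, 1/3, -1/3]] = [[-3, 1, 4], [6, 0, 2]].

W = [[-3, 1, 4], [6, 0, 2]]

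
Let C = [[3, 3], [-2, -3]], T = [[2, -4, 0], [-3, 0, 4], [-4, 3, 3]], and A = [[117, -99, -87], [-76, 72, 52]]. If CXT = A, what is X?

X = [[3, -5, -5], [3, 0, 2]]

Isolating X: multiply by C⁻¹ from the left and T⁻¹ from the right, so X = C⁻¹AT⁻¹.
det C = -3; the adjugate gives C⁻¹ = [[1, 1], [-2/3, -1]].
T has determinant 4; T⁻¹ = [[-3, 3, -4], [-7/4, 3/2, -2], [-9/4, 5/2, -3]].
C⁻¹A = [[41, -27, -35], [-2, -6, 6]].
X = (C⁻¹A)T⁻¹ = [[3, -5, -5], [3, 0, 2]].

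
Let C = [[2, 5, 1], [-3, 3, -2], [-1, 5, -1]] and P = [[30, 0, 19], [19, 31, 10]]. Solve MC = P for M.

Since C sits to the right of M, M = PC⁻¹.
det C = -3; the adjugate gives C⁻¹ = [[-7/3, -10/3, 13/3], [1/3, 1/3, -1/3], [4, 5, -7]].
M = PC⁻¹ = [[30, 0, 19], [19, 31, 10]] · [[-7/3, -10/3, 13/3], [1/3, 1/3, -1/3], [4, 5, -7]] = [[6, -5, -3], [6, -3, 2]].

M = [[6, -5, -3], [6, -3, 2]]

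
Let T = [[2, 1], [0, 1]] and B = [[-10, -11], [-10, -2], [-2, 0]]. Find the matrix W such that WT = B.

W = [[-5, -6], [-5, 3], [-1, 1]]

Right-multiplying both sides by T⁻¹ gives W = BT⁻¹.
det T = 2; the adjugate gives T⁻¹ = [[1/2, -1/2], [0, 1]].
W = BT⁻¹ = [[-10, -11], [-10, -2], [-2, 0]] · [[1/2, -1/2], [0, 1]] = [[-5, -6], [-5, 3], [-1, 1]].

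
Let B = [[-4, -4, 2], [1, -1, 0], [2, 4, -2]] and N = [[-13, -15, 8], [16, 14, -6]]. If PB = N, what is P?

P = [[2, -1, -2], [-6, -2, -3]]

Since B sits to the right of P, P = NB⁻¹.
B has determinant -4; B⁻¹ = [[-1/2, 0, -1/2], [-1/2, -1, -1/2], [-3/2, -2, -2]].
P = NB⁻¹ = [[-13, -15, 8], [16, 14, -6]] · [[-1/2, 0, -1/2], [-1/2, -1, -1/2], [-3/2, -2, -2]] = [[2, -1, -2], [-6, -2, -3]].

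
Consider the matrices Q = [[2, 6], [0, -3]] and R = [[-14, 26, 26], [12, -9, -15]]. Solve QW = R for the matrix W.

W = [[5, 4, -2], [-4, 3, 5]]

Since Q multiplies W on the left, W = Q⁻¹R.
det Q = -6, so Q⁻¹ = [[1/2, 1], [0, -1/3]].
W = Q⁻¹R = [[1/2, 1], [0, -1/3]] · [[-14, 26, 26], [12, -9, -15]] = [[5, 4, -2], [-4, 3, 5]].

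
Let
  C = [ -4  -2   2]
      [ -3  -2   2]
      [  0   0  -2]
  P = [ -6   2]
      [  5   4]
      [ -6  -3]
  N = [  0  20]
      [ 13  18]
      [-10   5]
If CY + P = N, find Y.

Y = [[2, -4], [-5, -5], [2, -4]]

CY = N − P = [[6, 18], [8, 14], [-4, 8]].
Since C multiplies Y on the left, Y = C⁻¹(N − P).
det C = -4; the adjugate gives C⁻¹ = [[-1, 1, 0], [3/2, -2, -1/2], [0, 0, -1/2]].
Y = C⁻¹(N − P) = [[2, -4], [-5, -5], [2, -4]].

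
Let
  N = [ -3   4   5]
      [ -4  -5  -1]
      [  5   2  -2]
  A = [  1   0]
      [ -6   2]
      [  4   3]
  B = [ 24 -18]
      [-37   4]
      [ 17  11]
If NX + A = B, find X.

X = [[3, 4], [3, -4], [4, 2]]

NX = B − A = [[23, -18], [-31, 2], [13, 8]].
Left-multiplying both sides by N⁻¹ gives X = N⁻¹(B − A).
det N = -3, so N⁻¹ = [[-4, -6, -7], [13/3, 19/3, 23/3], [-17/3, -26/3, -31/3]].
X = N⁻¹(B − A) = [[3, 4], [3, -4], [4, 2]].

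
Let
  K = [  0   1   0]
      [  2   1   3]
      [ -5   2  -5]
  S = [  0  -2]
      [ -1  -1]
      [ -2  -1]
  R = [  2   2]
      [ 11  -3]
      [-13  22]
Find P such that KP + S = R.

P = [[-1, -3], [2, 4], [4, 0]]

KP = R − S = [[2, 4], [12, -2], [-11, 23]].
Left-multiplying both sides by K⁻¹ gives P = K⁻¹(R − S).
K has determinant -5; K⁻¹ = [[11/5, -1, -3/5], [1, 0, 0], [-9/5, 1, 2/5]].
P = K⁻¹(R − S) = [[-1, -3], [2, 4], [4, 0]].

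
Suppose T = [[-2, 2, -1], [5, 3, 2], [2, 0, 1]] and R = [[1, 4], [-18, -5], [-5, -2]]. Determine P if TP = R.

P = [[-2, -4], [-2, 1], [-1, 6]]

Since T multiplies P on the left, P = T⁻¹R.
det T = -2; the adjugate gives T⁻¹ = [[-3/2, 1, -7/2], [1/2, 0, 1/2], [3, -2, 8]].
P = T⁻¹R = [[-3/2, 1, -7/2], [1/2, 0, 1/2], [3, -2, 8]] · [[1, 4], [-18, -5], [-5, -2]] = [[-2, -4], [-2, 1], [-1, 6]].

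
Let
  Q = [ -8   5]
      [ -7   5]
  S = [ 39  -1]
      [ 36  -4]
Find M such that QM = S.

Left-multiplying both sides by Q⁻¹ gives M = Q⁻¹S.
det Q = -5; the adjugate gives Q⁻¹ = [[-1, 1], [-7/5, 8/5]].
M = Q⁻¹S = [[-1, 1], [-7/5, 8/5]] · [[39, -1], [36, -4]] = [[-3, -3], [3, -5]].

M = [[-3, -3], [3, -5]]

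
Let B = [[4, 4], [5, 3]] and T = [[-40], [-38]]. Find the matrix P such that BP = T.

P = [[-4], [-6]]

B is on the left of P, so left-multiply by B⁻¹: P = B⁻¹T.
det B = -8, so B⁻¹ = [[-3/8, 1/2], [5/8, -1/2]].
P = B⁻¹T = [[-3/8, 1/2], [5/8, -1/2]] · [[-40], [-38]] = [[-4], [-6]].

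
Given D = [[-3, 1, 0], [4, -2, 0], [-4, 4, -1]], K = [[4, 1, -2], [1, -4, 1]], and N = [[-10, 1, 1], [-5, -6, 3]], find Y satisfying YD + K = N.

Y = [[2, -5, -3], [2, -2, -2]]

YD = N − K = [[-14, 0, 3], [-6, -2, 2]].
Right-multiplying both sides by D⁻¹ gives Y = (N − K)D⁻¹.
det D = -2, so D⁻¹ = [[-1, -1/2, 0], [-2, -3/2, 0], [-4, -4, -1]].
Y = (N − K)D⁻¹ = [[2, -5, -3], [2, -2, -2]].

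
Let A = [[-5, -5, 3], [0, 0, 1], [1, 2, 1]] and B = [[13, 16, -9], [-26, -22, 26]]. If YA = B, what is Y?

Y = [[-2, -6, 3], [6, 4, 4]]

Right-multiplying both sides by A⁻¹ gives Y = BA⁻¹.
det A = 5; the adjugate gives A⁻¹ = [[-2/5, 11/5, -1], [1/5, -8/5, 1], [0, 1, 0]].
Y = BA⁻¹ = [[13, 16, -9], [-26, -22, 26]] · [[-2/5, 11/5, -1], [1/5, -8/5, 1], [0, 1, 0]] = [[-2, -6, 3], [6, 4, 4]].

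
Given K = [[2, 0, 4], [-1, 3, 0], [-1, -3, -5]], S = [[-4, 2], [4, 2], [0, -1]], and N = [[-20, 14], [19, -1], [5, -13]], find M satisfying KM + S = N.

KM = N − S = [[-16, 12], [15, -3], [5, -12]].
Left-multiplying both sides by K⁻¹ gives M = K⁻¹(N − S).
det K = -6, so K⁻¹ = [[5/2, 2, 2], [5/6, 1, 2/3], [-1, -1, -1]].
M = K⁻¹(N − S) = [[0, 0], [5, -1], [-4, 3]].

M = [[0, 0], [5, -1], [-4, 3]]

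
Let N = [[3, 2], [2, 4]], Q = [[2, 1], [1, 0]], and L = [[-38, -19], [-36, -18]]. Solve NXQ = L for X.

Left-multiply by N⁻¹ and right-multiply by Q⁻¹: X = N⁻¹LQ⁻¹.
det N = 8; the adjugate gives N⁻¹ = [[1/2, -1/4], [-1/4, 3/8]].
det Q = -1; the adjugate gives Q⁻¹ = [[0, 1], [1, -2]].
N⁻¹L = [[-10, -5], [-4, -2]].
X = (N⁻¹L)Q⁻¹ = [[-5, 0], [-2, 0]].

X = [[-5, 0], [-2, 0]]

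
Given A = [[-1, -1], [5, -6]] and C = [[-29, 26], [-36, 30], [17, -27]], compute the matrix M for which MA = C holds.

M = [[4, -5], [6, -6], [3, 4]]

Right-multiplying both sides by A⁻¹ gives M = CA⁻¹.
det A = 11; the adjugate gives A⁻¹ = [[-6/11, 1/11], [-5/11, -1/11]].
M = CA⁻¹ = [[-29, 26], [-36, 30], [17, -27]] · [[-6/11, 1/11], [-5/11, -1/11]] = [[4, -5], [6, -6], [3, 4]].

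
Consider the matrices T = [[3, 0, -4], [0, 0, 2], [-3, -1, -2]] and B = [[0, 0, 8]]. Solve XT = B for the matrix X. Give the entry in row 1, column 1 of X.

0

Right-multiplying both sides by T⁻¹ gives X = BT⁻¹.
T has determinant 6; T⁻¹ = [[1/3, 2/3, 0], [-1, -3, -1], [0, 1/2, 0]].
X = BT⁻¹ = [[0, 0, 8]] · [[1/3, 2/3, 0], [-1, -3, -1], [0, 1/2, 0]] = [[0, 4, 0]].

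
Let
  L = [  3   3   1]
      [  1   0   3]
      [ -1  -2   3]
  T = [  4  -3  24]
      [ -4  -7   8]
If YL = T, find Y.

Y = [[3, 1, 6], [-1, 1, 2]]

Right-multiplying both sides by L⁻¹ gives Y = TL⁻¹.
L has determinant -2; L⁻¹ = [[-3, 11/2, -9/2], [3, -5, 4], [1, -3/2, 3/2]].
Y = TL⁻¹ = [[4, -3, 24], [-4, -7, 8]] · [[-3, 11/2, -9/2], [3, -5, 4], [1, -3/2, 3/2]] = [[3, 1, 6], [-1, 1, 2]].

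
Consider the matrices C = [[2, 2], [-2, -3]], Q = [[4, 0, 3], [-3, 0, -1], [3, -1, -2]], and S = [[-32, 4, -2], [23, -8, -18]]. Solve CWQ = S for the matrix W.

W = C⁻¹SQ⁻¹ (apply C⁻¹ on the left and Q⁻¹ on the right).
C has determinant -2; C⁻¹ = [[3/2, 1], [-1, -1]].
Q has determinant 5; Q⁻¹ = [[-1/5, -3/5, 0], [-9/5, -17/5, -1], [3/5, 4/5, 0]].
C⁻¹S = [[-25, -2, -21], [9, 4, 20]].
W = (C⁻¹S)Q⁻¹ = [[-4, 5, 2], [3, -3, -4]].

W = [[-4, 5, 2], [3, -3, -4]]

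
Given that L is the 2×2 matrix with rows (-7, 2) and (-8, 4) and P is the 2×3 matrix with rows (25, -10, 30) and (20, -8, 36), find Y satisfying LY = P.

Since L multiplies Y on the left, Y = L⁻¹P.
L has determinant -12; L⁻¹ = [[-1/3, 1/6], [-2/3, 7/12]].
Y = L⁻¹P = [[-1/3, 1/6], [-2/3, 7/12]] · [[25, -10, 30], [20, -8, 36]] = [[-5, 2, -4], [-5, 2, 1]].

Y = [[-5, 2, -4], [-5, 2, 1]]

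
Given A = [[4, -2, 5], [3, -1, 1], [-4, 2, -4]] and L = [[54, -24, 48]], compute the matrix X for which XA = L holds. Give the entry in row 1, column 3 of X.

-3

Right-multiplying both sides by A⁻¹ gives X = LA⁻¹.
A has determinant 2; A⁻¹ = [[1, 1, 3/2], [4, 2, 11/2], [1, 0, 1]].
X = LA⁻¹ = [[54, -24, 48]] · [[1, 1, 3/2], [4, 2, 11/2], [1, 0, 1]] = [[6, 6, -3]].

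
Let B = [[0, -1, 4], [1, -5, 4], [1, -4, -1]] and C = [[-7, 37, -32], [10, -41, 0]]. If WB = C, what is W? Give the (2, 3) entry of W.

B is on the right of W, so right-multiply by B⁻¹: W = CB⁻¹.
det B = -1, so B⁻¹ = [[-21, 17, -16], [-5, 4, -4], [-1, 1, -1]].
W = CB⁻¹ = [[-7, 37, -32], [10, -41, 0]] · [[-21, 17, -16], [-5, 4, -4], [-1, 1, -1]] = [[-6, -3, -4], [-5, 6, 4]].

4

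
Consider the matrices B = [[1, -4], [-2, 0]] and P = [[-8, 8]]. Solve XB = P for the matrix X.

X = [[-2, 3]]

Since B sits to the right of X, X = PB⁻¹.
det B = -8; the adjugate gives B⁻¹ = [[0, -1/2], [-1/4, -1/8]].
X = PB⁻¹ = [[-8, 8]] · [[0, -1/2], [-1/4, -1/8]] = [[-2, 3]].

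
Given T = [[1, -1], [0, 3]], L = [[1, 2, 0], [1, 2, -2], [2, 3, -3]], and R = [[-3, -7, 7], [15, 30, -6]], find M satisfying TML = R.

Left-multiply by T⁻¹ and right-multiply by L⁻¹: M = T⁻¹RL⁻¹.
det T = 3, so T⁻¹ = [[1, 1/3], [0, 1/3]].
L has determinant -2; L⁻¹ = [[0, -3, 2], [1/2, 3/2, -1], [1/2, -1/2, 0]].
T⁻¹R = [[2, 3, 5], [5, 10, -2]].
M = (T⁻¹R)L⁻¹ = [[4, -4, 1], [4, 1, 0]].

M = [[4, -4, 1], [4, 1, 0]]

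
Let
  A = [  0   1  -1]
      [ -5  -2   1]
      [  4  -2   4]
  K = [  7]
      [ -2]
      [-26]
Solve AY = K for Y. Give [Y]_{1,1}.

Left-multiplying both sides by A⁻¹ gives Y = A⁻¹K.
det A = 6, so A⁻¹ = [[-1, -1/3, -1/6], [4, 2/3, 5/6], [3, 2/3, 5/6]].
Y = A⁻¹K = [[-1, -1/3, -1/6], [4, 2/3, 5/6], [3, 2/3, 5/6]] · [[7], [-2], [-26]] = [[-2], [5], [-2]].

-2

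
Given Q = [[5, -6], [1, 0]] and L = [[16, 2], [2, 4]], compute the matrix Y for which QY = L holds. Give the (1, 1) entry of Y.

Since Q multiplies Y on the left, Y = Q⁻¹L.
det Q = 6; the adjugate gives Q⁻¹ = [[0, 1], [-1/6, 5/6]].
Y = Q⁻¹L = [[0, 1], [-1/6, 5/6]] · [[16, 2], [2, 4]] = [[2, 4], [-1, 3]].

2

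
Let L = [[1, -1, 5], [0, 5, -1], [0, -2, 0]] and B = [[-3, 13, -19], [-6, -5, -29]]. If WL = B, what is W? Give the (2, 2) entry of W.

-1

Since L sits to the right of W, W = BL⁻¹.
det L = -2; the adjugate gives L⁻¹ = [[1, 5, 12], [0, 0, -1/2], [0, -1, -5/2]].
W = BL⁻¹ = [[-3, 13, -19], [-6, -5, -29]] · [[1, 5, 12], [0, 0, -1/2], [0, -1, -5/2]] = [[-3, 4, 5], [-6, -1, 3]].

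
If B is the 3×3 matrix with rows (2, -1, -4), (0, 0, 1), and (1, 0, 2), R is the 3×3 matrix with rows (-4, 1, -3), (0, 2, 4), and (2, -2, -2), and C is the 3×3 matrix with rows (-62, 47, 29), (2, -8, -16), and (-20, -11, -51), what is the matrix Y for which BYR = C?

Y = [[5, -2, -2], [-1, -1, 1], [2, 0, 5]]

Y = B⁻¹CR⁻¹ (apply B⁻¹ on the left and R⁻¹ on the right).
det B = -1, so B⁻¹ = [[0, -2, 1], [-1, -8, 2], [0, 1, 0]].
det R = 4; the adjugate gives R⁻¹ = [[1, 2, 5/2], [2, 7/2, 4], [-1, -3/2, -2]].
B⁻¹C = [[-24, 5, -19], [6, -5, -3], [2, -8, -16]].
Y = (B⁻¹C)R⁻¹ = [[5, -2, -2], [-1, -1, 1], [2, 0, 5]].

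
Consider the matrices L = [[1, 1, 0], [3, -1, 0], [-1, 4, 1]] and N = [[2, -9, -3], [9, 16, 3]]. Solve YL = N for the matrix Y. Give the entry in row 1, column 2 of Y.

-1

Since L sits to the right of Y, Y = NL⁻¹.
det L = -4, so L⁻¹ = [[1/4, 1/4, 0], [3/4, -1/4, 0], [-11/4, 5/4, 1]].
Y = NL⁻¹ = [[2, -9, -3], [9, 16, 3]] · [[1/4, 1/4, 0], [3/4, -1/4, 0], [-11/4, 5/4, 1]] = [[2, -1, -3], [6, 2, 3]].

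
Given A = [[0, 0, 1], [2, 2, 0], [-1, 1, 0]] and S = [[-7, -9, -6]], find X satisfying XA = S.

X = [[-6, -4, -1]]

A is on the right of X, so right-multiply by A⁻¹: X = SA⁻¹.
det A = 4, so A⁻¹ = [[0, 1/4, -1/2], [0, 1/4, 1/2], [1, 0, 0]].
X = SA⁻¹ = [[-7, -9, -6]] · [[0, 1/4, -1/2], [0, 1/4, 1/2], [1, 0, 0]] = [[-6, -4, -1]].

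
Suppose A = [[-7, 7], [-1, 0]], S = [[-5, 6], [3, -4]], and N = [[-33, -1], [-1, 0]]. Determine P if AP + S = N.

AP = N − S = [[-28, -7], [-4, 4]].
A is on the left of P, so left-multiply by A⁻¹: P = A⁻¹(N − S).
det A = 7, so A⁻¹ = [[0, -1], [1/7, -1]].
P = A⁻¹(N − S) = [[4, -4], [0, -5]].

P = [[4, -4], [0, -5]]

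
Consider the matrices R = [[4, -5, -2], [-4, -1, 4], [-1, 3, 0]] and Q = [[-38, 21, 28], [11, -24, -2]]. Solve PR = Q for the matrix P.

Right-multiplying both sides by R⁻¹ gives P = QR⁻¹.
R has determinant -2; R⁻¹ = [[6, 3, 11], [2, 1, 4], [13/2, 7/2, 12]].
P = QR⁻¹ = [[-38, 21, 28], [11, -24, -2]] · [[6, 3, 11], [2, 1, 4], [13/2, 7/2, 12]] = [[-4, 5, 2], [5, 2, 1]].

P = [[-4, 5, 2], [5, 2, 1]]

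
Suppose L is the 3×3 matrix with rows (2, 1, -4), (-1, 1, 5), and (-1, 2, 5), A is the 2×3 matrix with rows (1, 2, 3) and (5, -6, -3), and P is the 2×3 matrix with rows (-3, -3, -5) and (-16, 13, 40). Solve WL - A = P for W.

W = [[-2, -5, 3], [-3, 0, 5]]

WL = P + A = [[-2, -1, -2], [-11, 7, 37]].
Since L sits to the right of W, W = (P + A)L⁻¹.
L has determinant -6; L⁻¹ = [[5/6, 13/6, -3/2], [0, -1, 1], [1/6, 5/6, -1/2]].
W = (P + A)L⁻¹ = [[-2, -5, 3], [-3, 0, 5]].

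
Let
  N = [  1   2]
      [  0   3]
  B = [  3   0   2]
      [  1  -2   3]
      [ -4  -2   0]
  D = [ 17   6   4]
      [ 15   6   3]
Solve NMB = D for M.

M = N⁻¹DB⁻¹ (apply N⁻¹ on the left and B⁻¹ on the right).
det N = 3; the adjugate gives N⁻¹ = [[1, -2/3], [0, 1/3]].
det B = -2, so B⁻¹ = [[-3, 2, -2], [6, -4, 7/2], [5, -3, 3]].
N⁻¹D = [[7, 2, 2], [5, 2, 1]].
M = (N⁻¹D)B⁻¹ = [[1, 0, -1], [2, -1, 0]].

M = [[1, 0, -1], [2, -1, 0]]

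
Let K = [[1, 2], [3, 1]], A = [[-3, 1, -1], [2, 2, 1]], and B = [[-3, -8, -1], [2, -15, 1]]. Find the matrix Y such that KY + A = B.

Y = [[0, -5, 0], [0, -2, 0]]

KY = B − A = [[0, -9, 0], [0, -17, 0]].
Since K multiplies Y on the left, Y = K⁻¹(B − A).
det K = -5; the adjugate gives K⁻¹ = [[-1/5, 2/5], [3/5, -1/5]].
Y = K⁻¹(B − A) = [[0, -5, 0], [0, -2, 0]].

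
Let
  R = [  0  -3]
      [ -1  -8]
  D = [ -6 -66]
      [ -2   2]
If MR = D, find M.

M = [[6, 6], [-6, 2]]

Right-multiplying both sides by R⁻¹ gives M = DR⁻¹.
det R = -3, so R⁻¹ = [[8/3, -1], [-1/3, 0]].
M = DR⁻¹ = [[-6, -66], [-2, 2]] · [[8/3, -1], [-1/3, 0]] = [[6, 6], [-6, 2]].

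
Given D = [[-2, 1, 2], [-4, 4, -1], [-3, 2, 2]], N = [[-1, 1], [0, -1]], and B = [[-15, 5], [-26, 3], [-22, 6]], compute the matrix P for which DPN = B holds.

P = [[-4, -2], [3, 4], [2, 1]]

P = D⁻¹BN⁻¹ (apply D⁻¹ on the left and N⁻¹ on the right).
det D = -1; the adjugate gives D⁻¹ = [[-10, -2, 9], [-11, -2, 10], [-4, -1, 4]].
det N = 1; the adjugate gives N⁻¹ = [[-1, -1], [0, -1]].
D⁻¹B = [[4, -2], [-3, -1], [-2, 1]].
P = (D⁻¹B)N⁻¹ = [[-4, -2], [3, 4], [2, 1]].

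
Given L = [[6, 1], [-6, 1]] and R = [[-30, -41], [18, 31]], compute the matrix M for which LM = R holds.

Since L multiplies M on the left, M = L⁻¹R.
det L = 12, so L⁻¹ = [[1/12, -1/12], [1/2, 1/2]].
M = L⁻¹R = [[1/12, -1/12], [1/2, 1/2]] · [[-30, -41], [18, 31]] = [[-4, -6], [-6, -5]].

M = [[-4, -6], [-6, -5]]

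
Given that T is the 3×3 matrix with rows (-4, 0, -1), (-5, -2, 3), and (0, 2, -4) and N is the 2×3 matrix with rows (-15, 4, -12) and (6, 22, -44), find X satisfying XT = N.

Right-multiplying both sides by T⁻¹ gives X = NT⁻¹.
det T = 2, so T⁻¹ = [[1, -1, -1], [-10, 8, 17/2], [-5, 4, 4]].
X = NT⁻¹ = [[-15, 4, -12], [6, 22, -44]] · [[1, -1, -1], [-10, 8, 17/2], [-5, 4, 4]] = [[5, -1, 1], [6, -6, 5]].

X = [[5, -1, 1], [6, -6, 5]]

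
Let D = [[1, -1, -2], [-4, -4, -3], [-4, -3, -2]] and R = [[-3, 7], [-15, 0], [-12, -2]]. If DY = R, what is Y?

Left-multiplying both sides by D⁻¹ gives Y = D⁻¹R.
det D = 3, so D⁻¹ = [[-1/3, 4/3, -5/3], [4/3, -10/3, 11/3], [-4/3, 7/3, -8/3]].
Y = D⁻¹R = [[-1/3, 4/3, -5/3], [4/3, -10/3, 11/3], [-4/3, 7/3, -8/3]] · [[-3, 7], [-15, 0], [-12, -2]] = [[1, 1], [2, 2], [1, -4]].

Y = [[1, 1], [2, 2], [1, -4]]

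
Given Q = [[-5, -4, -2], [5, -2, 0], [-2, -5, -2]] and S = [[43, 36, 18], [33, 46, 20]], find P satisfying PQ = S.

Since Q sits to the right of P, P = SQ⁻¹.
det Q = -2; the adjugate gives Q⁻¹ = [[-2, -1, 2], [-5, -3, 5], [29/2, 17/2, -15]].
P = SQ⁻¹ = [[43, 36, 18], [33, 46, 20]] · [[-2, -1, 2], [-5, -3, 5], [29/2, 17/2, -15]] = [[-5, 2, -4], [-6, -1, -4]].

P = [[-5, 2, -4], [-6, -1, -4]]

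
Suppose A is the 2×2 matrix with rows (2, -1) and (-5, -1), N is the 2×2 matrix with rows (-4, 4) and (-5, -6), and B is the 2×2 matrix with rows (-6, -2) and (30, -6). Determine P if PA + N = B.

PA = B − N = [[-2, -6], [35, 0]].
A is on the right of P, so right-multiply by A⁻¹: P = (B − N)A⁻¹.
A has determinant -7; A⁻¹ = [[1/7, -1/7], [-5/7, -2/7]].
P = (B − N)A⁻¹ = [[4, 2], [5, -5]].

P = [[4, 2], [5, -5]]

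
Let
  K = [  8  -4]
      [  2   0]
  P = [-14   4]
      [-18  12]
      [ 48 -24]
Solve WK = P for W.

Since K sits to the right of W, W = PK⁻¹.
K has determinant 8; K⁻¹ = [[0, 1/2], [-1/4, 1]].
W = PK⁻¹ = [[-14, 4], [-18, 12], [48, -24]] · [[0, 1/2], [-1/4, 1]] = [[-1, -3], [-3, 3], [6, 0]].

W = [[-1, -3], [-3, 3], [6, 0]]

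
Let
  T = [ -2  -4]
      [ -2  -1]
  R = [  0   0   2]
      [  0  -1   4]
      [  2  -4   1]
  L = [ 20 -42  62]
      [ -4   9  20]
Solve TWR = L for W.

Left-multiply by T⁻¹ and right-multiply by R⁻¹: W = T⁻¹LR⁻¹.
T has determinant -6; T⁻¹ = [[1/6, -2/3], [-1/3, 1/3]].
det R = 4, so R⁻¹ = [[15/4, -2, 1/2], [2, -1, 0], [1/2, 0, 0]].
T⁻¹L = [[6, -13, -3], [-8, 17, -14]].
W = (T⁻¹L)R⁻¹ = [[-5, 1, 3], [-3, -1, -4]].

W = [[-5, 1, 3], [-3, -1, -4]]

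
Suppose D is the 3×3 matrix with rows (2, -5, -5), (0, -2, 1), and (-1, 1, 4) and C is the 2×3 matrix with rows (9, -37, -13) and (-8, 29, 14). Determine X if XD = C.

X = [[6, 5, 3], [-5, -3, -2]]

Since D sits to the right of X, X = CD⁻¹.
det D = -3; the adjugate gives D⁻¹ = [[3, -5, 5], [1/3, -1, 2/3], [2/3, -1, 4/3]].
X = CD⁻¹ = [[9, -37, -13], [-8, 29, 14]] · [[3, -5, 5], [1/3, -1, 2/3], [2/3, -1, 4/3]] = [[6, 5, 3], [-5, -3, -2]].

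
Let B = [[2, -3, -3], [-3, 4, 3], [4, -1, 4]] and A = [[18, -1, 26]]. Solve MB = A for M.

M = [[-4, -2, 5]]

Since B sits to the right of M, M = AB⁻¹.
B has determinant 5; B⁻¹ = [[19/5, 3, 3/5], [24/5, 4, 3/5], [-13/5, -2, -1/5]].
M = AB⁻¹ = [[18, -1, 26]] · [[19/5, 3, 3/5], [24/5, 4, 3/5], [-13/5, -2, -1/5]] = [[-4, -2, 5]].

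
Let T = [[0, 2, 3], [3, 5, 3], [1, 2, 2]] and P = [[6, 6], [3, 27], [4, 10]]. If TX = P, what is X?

T is on the left of X, so left-multiply by T⁻¹: X = T⁻¹P.
det T = -3; the adjugate gives T⁻¹ = [[-4/3, -2/3, 3], [1, 1, -3], [-1/3, -2/3, 2]].
X = T⁻¹P = [[-4/3, -2/3, 3], [1, 1, -3], [-1/3, -2/3, 2]] · [[6, 6], [3, 27], [4, 10]] = [[2, 4], [-3, 3], [4, 0]].

X = [[2, 4], [-3, 3], [4, 0]]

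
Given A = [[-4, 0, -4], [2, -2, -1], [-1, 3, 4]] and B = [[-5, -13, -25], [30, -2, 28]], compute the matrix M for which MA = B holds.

Since A sits to the right of M, M = BA⁻¹.
det A = 4, so A⁻¹ = [[-5/4, -3, -2], [-7/4, -5, -3], [1, 3, 2]].
M = BA⁻¹ = [[-5, -13, -25], [30, -2, 28]] · [[-5/4, -3, -2], [-7/4, -5, -3], [1, 3, 2]] = [[4, 5, -1], [-6, 4, 2]].

M = [[4, 5, -1], [-6, 4, 2]]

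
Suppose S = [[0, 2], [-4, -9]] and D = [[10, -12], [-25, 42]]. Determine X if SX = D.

Left-multiplying both sides by S⁻¹ gives X = S⁻¹D.
det S = 8; the adjugate gives S⁻¹ = [[-9/8, -1/4], [1/2, 0]].
X = S⁻¹D = [[-9/8, -1/4], [1/2, 0]] · [[10, -12], [-25, 42]] = [[-5, 3], [5, -6]].

X = [[-5, 3], [5, -6]]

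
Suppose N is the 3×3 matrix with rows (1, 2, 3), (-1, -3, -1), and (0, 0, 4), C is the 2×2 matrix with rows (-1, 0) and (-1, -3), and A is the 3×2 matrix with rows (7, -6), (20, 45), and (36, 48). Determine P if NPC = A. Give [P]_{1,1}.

-2

Left-multiply by N⁻¹ and right-multiply by C⁻¹: P = N⁻¹AC⁻¹.
det N = -4, so N⁻¹ = [[3, 2, -7/4], [-1, -1, 1/2], [0, 0, 1/4]].
det C = 3, so C⁻¹ = [[-1, 0], [1/3, -1/3]].
N⁻¹A = [[-2, -12], [-9, -15], [9, 12]].
P = (N⁻¹A)C⁻¹ = [[-2, 4], [4, 5], [-5, -4]].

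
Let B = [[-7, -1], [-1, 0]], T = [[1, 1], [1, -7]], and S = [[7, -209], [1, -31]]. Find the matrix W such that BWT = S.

W = [[3, -4], [-1, 1]]

Left-multiply by B⁻¹ and right-multiply by T⁻¹: W = B⁻¹ST⁻¹.
det B = -1; the adjugate gives B⁻¹ = [[0, -1], [-1, 7]].
det T = -8, so T⁻¹ = [[7/8, 1/8], [1/8, -1/8]].
B⁻¹S = [[-1, 31], [0, -8]].
W = (B⁻¹S)T⁻¹ = [[3, -4], [-1, 1]].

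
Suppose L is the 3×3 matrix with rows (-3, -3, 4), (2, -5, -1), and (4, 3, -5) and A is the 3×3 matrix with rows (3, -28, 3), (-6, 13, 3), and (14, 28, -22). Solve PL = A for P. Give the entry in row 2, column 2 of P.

Right-multiplying both sides by L⁻¹ gives P = AL⁻¹.
L has determinant 2; L⁻¹ = [[14, -3/2, 23/2], [3, -1/2, 5/2], [13, -3/2, 21/2]].
P = AL⁻¹ = [[3, -28, 3], [-6, 13, 3], [14, 28, -22]] · [[14, -3/2, 23/2], [3, -1/2, 5/2], [13, -3/2, 21/2]] = [[-3, 5, -4], [-6, -2, -5], [-6, -2, 0]].

-2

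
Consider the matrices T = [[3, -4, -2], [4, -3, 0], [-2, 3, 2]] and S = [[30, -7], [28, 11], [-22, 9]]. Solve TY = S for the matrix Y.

Y = [[4, 5], [-4, 3], [-1, 5]]

T is on the left of Y, so left-multiply by T⁻¹: Y = T⁻¹S.
det T = 2, so T⁻¹ = [[-3, 1, -3], [-4, 1, -4], [3, -1/2, 7/2]].
Y = T⁻¹S = [[-3, 1, -3], [-4, 1, -4], [3, -1/2, 7/2]] · [[30, -7], [28, 11], [-22, 9]] = [[4, 5], [-4, 3], [-1, 5]].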